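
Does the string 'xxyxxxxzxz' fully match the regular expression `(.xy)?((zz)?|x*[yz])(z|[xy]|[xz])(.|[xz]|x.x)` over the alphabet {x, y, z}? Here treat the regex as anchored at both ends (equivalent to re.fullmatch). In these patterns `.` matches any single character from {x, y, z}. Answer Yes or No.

Yes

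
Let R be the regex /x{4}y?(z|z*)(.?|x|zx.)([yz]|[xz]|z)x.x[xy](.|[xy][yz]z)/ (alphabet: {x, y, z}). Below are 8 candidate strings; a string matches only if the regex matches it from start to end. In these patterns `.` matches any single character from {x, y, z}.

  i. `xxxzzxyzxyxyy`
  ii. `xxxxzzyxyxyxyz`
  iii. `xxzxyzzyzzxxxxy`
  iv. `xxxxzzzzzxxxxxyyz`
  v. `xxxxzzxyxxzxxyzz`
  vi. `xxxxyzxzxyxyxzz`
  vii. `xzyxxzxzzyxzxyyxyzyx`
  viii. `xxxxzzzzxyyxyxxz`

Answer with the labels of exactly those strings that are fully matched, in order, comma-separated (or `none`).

ii, iv, v, vi, viii

i → no match
ii → match
iii → no match
iv → match
v → match
vi → match
vii → no match
viii → match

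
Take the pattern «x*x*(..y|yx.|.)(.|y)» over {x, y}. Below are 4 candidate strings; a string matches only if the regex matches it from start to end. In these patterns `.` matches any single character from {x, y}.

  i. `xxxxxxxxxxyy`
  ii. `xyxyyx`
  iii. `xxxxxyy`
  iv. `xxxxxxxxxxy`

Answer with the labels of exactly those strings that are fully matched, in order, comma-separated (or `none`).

i, iii, iv

i → match
ii → no match
iii → match
iv → match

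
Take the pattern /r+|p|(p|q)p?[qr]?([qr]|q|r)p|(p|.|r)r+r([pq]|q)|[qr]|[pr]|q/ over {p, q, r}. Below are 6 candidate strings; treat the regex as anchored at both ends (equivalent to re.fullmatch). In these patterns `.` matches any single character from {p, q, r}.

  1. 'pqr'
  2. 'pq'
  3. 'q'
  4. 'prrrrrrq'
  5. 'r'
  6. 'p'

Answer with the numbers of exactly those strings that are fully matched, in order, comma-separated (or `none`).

3, 4, 5, 6

1 → no match
2 → no match
3 → match
4 → match
5 → match
6 → match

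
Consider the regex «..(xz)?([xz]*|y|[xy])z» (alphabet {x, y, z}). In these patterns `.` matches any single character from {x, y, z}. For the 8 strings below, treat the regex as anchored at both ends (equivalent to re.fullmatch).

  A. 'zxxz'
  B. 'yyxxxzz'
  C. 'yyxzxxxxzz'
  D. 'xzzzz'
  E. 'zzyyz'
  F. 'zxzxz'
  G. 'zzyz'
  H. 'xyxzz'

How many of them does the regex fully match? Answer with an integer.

7

A. 'zxxz' → match
B. 'yyxxxzz' → match
C. 'yyxzxxxxzz' → match
D. 'xzzzz' → match
E. 'zzyyz' → no match
F. 'zxzxz' → match
G. 'zzyz' → match
H. 'xyxzz' → match
Total matched: 7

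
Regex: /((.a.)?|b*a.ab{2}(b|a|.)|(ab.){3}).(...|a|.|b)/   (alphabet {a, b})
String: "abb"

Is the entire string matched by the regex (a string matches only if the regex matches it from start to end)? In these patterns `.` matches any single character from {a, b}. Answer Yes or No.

No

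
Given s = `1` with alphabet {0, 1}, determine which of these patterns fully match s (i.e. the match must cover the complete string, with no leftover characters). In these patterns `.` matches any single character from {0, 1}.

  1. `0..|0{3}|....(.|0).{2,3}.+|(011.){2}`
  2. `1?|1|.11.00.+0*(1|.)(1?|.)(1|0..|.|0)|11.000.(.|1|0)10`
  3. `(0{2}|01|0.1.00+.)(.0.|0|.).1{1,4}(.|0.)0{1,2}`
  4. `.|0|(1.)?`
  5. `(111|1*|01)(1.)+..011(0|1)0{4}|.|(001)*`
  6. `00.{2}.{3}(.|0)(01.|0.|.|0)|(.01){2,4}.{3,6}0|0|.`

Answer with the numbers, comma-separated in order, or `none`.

1 → no match
2 → match
3 → no match — must end with `0`
4 → match
5 → match
6 → match

2, 4, 5, 6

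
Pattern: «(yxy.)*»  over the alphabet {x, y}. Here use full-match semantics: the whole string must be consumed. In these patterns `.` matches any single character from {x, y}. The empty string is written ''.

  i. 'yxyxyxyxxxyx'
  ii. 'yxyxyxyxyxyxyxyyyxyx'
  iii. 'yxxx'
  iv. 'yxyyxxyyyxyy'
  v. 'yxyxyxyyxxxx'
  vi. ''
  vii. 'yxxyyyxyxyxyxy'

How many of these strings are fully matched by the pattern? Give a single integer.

2

i → no match
ii → match
iii → no match
iv → no match
v → no match
vi → match
vii → no match
Total matched: 2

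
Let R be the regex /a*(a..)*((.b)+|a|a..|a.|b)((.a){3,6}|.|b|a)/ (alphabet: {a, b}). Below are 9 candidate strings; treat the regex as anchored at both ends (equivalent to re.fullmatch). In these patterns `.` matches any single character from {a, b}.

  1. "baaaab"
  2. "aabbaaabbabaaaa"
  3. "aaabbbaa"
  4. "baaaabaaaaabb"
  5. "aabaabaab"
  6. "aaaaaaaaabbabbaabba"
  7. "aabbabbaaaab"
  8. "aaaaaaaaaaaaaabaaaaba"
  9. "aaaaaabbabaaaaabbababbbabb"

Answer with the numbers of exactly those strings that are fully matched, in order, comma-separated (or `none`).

1. "baaaab" → no match
2 → no match
3. "aaabbbaa" → no match
4 → no match
5. "aabaabaab" → match
6 → match
7. "aabbabbaaaab" → match
8 → match
9 → match

5, 6, 7, 8, 9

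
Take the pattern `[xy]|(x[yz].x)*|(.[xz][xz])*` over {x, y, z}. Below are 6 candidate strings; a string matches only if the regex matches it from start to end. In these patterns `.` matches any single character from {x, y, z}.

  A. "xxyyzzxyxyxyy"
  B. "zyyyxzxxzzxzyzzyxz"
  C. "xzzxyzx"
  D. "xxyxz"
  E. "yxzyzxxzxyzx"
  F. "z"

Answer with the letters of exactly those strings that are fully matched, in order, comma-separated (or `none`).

E

A → no match
B → no match
C → no match
D → no match
E → match
F → no match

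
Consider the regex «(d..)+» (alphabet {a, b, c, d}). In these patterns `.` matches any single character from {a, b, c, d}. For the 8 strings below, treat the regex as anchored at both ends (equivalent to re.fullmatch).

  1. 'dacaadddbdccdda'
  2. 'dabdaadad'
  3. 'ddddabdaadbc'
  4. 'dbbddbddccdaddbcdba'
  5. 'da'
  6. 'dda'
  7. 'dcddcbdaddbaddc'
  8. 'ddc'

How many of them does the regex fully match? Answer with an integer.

1 → no match
2 → match
3 → match
4 → no match
5 → no match
6 → match
7 → match
8 → match
Total matched: 5

5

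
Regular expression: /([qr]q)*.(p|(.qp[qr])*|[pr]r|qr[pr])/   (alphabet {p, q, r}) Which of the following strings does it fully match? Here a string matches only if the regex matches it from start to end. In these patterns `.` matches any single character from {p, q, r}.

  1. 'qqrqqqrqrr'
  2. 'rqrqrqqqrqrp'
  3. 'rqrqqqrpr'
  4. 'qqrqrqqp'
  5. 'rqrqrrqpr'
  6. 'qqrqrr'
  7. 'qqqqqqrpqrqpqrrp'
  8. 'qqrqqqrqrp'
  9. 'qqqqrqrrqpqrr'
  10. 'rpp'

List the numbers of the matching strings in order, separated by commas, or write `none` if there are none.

1, 2, 3, 4, 5, 6, 8

1 → match
2 → match
3 → match
4 → match
5 → match
6 → match
7 → no match
8 → match
9 → no match
10 → no match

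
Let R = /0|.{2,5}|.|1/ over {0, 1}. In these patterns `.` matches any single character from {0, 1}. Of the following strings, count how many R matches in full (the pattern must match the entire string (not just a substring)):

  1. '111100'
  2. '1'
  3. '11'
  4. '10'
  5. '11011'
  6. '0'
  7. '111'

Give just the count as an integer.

1 → no match
2 → match
3 → match
4 → match
5 → match
6 → match
7 → match
Total matched: 6

6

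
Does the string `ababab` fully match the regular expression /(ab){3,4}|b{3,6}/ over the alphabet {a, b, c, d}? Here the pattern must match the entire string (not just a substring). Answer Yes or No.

Yes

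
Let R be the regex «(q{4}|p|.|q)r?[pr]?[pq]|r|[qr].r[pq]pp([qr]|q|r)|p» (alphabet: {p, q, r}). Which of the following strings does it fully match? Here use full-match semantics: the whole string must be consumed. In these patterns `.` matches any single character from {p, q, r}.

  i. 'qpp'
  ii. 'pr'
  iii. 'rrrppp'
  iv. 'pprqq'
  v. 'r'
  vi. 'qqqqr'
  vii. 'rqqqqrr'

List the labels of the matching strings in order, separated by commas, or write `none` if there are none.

i, v

i → match
ii → no match
iii → no match
iv → no match
v → match
vi → no match
vii → no match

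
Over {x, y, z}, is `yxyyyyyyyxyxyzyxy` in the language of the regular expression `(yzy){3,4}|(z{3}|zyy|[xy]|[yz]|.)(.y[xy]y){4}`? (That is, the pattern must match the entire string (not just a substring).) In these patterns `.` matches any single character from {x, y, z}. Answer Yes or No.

Yes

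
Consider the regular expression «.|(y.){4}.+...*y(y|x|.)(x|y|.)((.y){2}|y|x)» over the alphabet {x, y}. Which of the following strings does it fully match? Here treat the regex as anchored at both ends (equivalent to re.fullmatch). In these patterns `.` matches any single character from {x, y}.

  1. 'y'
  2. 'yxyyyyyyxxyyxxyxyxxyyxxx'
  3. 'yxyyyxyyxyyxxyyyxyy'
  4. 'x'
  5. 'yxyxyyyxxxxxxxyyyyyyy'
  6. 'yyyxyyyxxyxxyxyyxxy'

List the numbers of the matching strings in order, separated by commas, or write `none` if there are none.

1, 2, 3, 4, 5, 6

1 → match
2 → match
3 → match
4 → match
5 → match
6 → match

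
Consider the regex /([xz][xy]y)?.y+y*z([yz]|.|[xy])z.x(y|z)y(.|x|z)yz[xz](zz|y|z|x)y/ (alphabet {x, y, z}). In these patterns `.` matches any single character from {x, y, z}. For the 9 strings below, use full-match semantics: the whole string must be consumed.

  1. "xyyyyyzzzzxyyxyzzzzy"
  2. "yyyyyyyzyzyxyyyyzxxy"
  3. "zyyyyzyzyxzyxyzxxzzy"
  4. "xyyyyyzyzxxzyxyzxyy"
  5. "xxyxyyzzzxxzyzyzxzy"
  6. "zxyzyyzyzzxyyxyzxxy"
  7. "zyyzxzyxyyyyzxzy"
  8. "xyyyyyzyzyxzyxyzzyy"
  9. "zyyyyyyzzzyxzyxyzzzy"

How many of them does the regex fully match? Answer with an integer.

8

1 → match
2 → match
3 → no match
4 → match
5 → match
6 → match
7 → match
8 → match
9 → match
Total matched: 8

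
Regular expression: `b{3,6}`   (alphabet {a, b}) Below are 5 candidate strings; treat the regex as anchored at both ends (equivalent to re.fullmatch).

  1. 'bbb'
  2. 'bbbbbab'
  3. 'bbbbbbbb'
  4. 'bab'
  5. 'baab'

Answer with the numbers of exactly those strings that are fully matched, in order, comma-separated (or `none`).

1. 'bbb' → match
2. 'bbbbbab' → no match
3. 'bbbbbbbb' → no match
4. 'bab' → no match
5. 'baab' → no match

1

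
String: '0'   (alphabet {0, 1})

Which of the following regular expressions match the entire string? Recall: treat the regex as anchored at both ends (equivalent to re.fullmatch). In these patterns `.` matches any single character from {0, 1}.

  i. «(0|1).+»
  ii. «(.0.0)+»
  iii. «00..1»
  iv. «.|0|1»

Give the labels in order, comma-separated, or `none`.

i → no match
ii → no match
iii → no match — must start with '00'
iv → match

iv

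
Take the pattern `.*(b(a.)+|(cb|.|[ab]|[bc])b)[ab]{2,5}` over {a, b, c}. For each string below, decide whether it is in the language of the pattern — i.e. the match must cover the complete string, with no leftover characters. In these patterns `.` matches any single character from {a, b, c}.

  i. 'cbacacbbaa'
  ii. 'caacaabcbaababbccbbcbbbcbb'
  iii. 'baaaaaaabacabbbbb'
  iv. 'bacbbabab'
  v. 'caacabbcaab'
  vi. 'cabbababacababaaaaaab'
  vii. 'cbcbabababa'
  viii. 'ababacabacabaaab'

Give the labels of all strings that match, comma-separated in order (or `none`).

i → match
ii → no match
iii → match
iv → match
v → no match
vi → match
vii → match
viii → match

i, iii, iv, vi, vii, viii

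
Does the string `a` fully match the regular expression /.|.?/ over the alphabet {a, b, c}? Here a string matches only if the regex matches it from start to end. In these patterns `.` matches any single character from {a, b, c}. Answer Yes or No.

Yes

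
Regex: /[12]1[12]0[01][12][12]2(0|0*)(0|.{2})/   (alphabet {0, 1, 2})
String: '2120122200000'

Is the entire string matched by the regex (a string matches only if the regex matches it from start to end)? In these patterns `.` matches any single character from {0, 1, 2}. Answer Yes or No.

Yes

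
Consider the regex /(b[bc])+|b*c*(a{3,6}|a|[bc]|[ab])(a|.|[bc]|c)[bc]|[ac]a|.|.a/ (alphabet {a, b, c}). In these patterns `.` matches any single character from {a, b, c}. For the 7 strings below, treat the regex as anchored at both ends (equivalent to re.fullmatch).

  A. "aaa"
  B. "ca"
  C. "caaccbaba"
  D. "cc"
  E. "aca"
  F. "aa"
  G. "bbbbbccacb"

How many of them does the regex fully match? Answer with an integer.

3

A → no match
B → match
C → no match
D → no match
E → no match
F → match
G → match
Total matched: 3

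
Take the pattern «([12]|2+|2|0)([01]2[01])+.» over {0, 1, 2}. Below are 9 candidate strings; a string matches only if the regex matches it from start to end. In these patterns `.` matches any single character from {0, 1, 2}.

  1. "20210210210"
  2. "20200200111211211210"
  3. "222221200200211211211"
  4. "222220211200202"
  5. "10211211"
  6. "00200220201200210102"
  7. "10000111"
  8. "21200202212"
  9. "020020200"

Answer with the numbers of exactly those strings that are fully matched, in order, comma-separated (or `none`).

1, 3, 4, 5

1. "20210210210" → match
2 → no match
3 → match
4 → match
5. "10211211" → match
6 → no match
7. "10000111" → no match
8. "21200202212" → no match
9. "020020200" → no match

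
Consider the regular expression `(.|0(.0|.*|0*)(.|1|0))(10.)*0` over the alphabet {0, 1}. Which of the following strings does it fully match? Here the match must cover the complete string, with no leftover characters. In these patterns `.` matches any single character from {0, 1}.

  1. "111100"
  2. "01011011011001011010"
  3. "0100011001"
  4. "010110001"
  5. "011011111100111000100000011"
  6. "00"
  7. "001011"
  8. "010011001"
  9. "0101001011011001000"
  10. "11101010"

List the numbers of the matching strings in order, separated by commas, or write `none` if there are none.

1 → no match
2 → match
3 → no match — must end with "0"
4 → no match — must end with "0"
5 → no match — must end with "0"
6 → match
7 → no match — must end with "0"
8 → no match — must end with "0"
9 → match
10 → no match

2, 6, 9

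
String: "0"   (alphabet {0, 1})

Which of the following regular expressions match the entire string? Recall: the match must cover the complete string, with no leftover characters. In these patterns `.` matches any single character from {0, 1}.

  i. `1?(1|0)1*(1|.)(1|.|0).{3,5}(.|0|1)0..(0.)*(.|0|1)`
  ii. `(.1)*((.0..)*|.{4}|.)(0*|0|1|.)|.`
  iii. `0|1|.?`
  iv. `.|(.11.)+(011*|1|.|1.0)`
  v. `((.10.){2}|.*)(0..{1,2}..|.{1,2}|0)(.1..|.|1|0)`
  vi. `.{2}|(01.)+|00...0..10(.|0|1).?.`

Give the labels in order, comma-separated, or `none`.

ii, iii, iv

i → no match
ii → match
iii → match
iv → match
v → no match
vi → no match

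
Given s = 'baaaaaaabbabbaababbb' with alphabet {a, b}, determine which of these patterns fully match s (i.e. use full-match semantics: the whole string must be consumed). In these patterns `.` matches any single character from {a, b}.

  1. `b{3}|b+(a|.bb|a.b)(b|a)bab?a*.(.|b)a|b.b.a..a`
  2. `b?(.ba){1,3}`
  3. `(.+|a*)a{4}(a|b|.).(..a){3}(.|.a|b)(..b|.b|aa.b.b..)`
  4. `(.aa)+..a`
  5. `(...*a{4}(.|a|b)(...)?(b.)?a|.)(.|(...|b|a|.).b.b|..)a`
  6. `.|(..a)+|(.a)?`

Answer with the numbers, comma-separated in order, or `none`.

3

1 → no match
2 → no match — must end with 'ba'
3 → match
4 → no match — must end with 'a'
5 → no match — must end with 'a'
6 → no match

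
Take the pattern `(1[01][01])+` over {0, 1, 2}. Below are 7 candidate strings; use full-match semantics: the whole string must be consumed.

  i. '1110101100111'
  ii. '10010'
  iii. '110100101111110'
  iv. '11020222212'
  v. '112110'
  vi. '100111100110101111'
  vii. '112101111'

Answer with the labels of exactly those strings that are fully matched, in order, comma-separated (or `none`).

iii, vi

i → no match
ii → no match
iii → match
iv → no match
v → no match
vi → match
vii → no match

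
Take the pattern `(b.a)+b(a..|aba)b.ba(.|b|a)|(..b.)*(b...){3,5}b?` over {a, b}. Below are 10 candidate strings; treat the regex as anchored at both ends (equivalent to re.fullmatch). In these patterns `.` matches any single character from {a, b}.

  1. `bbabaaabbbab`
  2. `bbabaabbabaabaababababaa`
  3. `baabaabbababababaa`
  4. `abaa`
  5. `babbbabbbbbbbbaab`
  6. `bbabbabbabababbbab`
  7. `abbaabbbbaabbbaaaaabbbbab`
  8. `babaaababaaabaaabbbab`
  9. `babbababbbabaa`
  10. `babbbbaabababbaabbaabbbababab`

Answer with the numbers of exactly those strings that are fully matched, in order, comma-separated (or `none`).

1 → match
2 → match
3 → match
4 → no match
5 → match
6 → match
7 → no match
8 → match
9 → no match
10 → no match

1, 2, 3, 5, 6, 8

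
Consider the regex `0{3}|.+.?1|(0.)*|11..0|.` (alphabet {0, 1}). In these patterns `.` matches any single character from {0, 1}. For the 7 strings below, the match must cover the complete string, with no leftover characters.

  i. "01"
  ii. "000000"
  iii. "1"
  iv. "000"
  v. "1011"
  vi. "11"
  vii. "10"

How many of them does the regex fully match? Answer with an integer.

i. "01" → match
ii. "000000" → match
iii. "1" → match
iv. "000" → match
v. "1011" → match
vi. "11" → match
vii. "10" → no match
Total matched: 6

6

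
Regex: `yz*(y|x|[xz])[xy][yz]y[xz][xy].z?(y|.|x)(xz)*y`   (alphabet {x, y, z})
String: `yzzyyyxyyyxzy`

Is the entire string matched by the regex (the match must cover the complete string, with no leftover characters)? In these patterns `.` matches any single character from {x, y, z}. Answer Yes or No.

Yes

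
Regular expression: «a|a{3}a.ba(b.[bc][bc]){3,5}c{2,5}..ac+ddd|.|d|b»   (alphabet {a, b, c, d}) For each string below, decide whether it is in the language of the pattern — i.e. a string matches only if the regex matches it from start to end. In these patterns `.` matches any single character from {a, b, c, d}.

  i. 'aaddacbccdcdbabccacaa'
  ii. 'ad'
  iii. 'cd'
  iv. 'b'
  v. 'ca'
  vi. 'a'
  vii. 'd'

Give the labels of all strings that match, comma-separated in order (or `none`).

i → no match
ii → no match
iii → no match
iv → match
v → no match
vi → match
vii → match

iv, vi, vii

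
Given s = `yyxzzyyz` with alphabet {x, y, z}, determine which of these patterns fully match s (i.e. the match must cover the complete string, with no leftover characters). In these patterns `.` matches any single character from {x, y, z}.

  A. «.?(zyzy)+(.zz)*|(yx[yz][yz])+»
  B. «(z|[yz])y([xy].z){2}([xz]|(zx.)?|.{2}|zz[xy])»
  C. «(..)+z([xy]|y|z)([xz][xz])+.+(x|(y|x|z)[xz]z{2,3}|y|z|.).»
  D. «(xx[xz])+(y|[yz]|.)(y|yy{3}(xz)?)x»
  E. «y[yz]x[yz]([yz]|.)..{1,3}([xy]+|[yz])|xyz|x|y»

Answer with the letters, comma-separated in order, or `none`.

B, E

A → no match
B → match
C → no match
D → no match — must start with `xx`
E → match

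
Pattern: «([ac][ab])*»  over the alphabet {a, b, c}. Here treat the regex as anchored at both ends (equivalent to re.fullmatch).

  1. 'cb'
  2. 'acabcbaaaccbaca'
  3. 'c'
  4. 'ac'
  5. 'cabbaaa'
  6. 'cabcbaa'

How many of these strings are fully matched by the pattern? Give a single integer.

1

1 → match
2 → no match
3 → no match
4 → no match
5 → no match
6 → no match
Total matched: 1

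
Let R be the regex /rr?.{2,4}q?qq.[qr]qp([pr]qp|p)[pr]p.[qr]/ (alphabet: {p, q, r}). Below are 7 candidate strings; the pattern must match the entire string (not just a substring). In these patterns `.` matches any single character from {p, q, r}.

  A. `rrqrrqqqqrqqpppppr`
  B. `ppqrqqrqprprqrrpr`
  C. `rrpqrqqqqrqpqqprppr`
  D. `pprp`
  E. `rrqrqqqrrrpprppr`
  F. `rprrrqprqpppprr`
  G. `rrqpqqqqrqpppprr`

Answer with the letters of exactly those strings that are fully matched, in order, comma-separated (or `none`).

A, G

A → match
B → no match — must start with `r`
C → no match
D. `pprp` → no match — must start with `r`
E → no match
F → no match
G → match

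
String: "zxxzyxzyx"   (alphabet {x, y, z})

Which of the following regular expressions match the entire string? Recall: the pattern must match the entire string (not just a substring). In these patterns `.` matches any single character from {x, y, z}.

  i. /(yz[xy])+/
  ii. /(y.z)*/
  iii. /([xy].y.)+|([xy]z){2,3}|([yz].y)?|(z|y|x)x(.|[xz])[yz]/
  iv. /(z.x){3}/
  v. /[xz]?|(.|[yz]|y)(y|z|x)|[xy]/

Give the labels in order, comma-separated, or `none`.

i → no match — must start with "yz"
ii → no match
iii → no match
iv → match
v → no match

iv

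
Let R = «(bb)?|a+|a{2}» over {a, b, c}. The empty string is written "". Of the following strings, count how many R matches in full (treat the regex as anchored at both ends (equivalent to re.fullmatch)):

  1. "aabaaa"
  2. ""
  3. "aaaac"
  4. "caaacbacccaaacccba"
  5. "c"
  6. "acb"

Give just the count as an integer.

1

1 → no match
2 → match
3 → no match
4 → no match
5 → no match
6 → no match
Total matched: 1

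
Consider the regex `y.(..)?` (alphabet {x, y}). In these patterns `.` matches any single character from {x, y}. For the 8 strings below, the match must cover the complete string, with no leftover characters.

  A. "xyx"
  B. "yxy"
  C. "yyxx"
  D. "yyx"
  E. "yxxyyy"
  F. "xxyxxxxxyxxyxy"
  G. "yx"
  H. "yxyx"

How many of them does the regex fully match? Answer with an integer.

A → no match — must start with "y"
B → no match
C → match
D → no match
E → no match
F → no match — must start with "y"
G → match
H → match
Total matched: 3

3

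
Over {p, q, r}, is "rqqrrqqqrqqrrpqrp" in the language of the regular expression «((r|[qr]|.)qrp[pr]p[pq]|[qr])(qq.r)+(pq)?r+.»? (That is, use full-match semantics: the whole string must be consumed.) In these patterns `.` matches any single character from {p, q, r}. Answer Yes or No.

Yes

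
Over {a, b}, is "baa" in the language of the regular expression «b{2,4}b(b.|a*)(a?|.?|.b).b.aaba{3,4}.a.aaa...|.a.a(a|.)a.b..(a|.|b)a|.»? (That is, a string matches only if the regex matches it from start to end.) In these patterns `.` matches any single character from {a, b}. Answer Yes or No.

No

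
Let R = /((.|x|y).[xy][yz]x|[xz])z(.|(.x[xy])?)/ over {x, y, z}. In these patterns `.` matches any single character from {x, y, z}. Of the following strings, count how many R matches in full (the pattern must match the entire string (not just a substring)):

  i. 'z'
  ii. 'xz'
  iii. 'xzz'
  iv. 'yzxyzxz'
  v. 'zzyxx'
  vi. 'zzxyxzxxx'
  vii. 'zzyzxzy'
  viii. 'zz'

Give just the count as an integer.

6

i → no match
ii → match
iii → match
iv → no match
v → match
vi → match
vii → match
viii → match
Total matched: 6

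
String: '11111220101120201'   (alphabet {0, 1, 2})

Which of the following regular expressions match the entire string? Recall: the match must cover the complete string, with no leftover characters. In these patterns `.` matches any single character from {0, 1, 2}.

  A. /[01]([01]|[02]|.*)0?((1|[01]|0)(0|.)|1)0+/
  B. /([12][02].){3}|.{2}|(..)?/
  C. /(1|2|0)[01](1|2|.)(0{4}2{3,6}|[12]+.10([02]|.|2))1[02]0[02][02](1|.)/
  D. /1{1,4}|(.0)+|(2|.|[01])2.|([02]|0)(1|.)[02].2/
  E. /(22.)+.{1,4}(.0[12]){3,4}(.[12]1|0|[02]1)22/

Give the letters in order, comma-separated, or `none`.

C

A → no match — must end with '0'
B → no match
C → match
D → no match
E → no match — must start with '22'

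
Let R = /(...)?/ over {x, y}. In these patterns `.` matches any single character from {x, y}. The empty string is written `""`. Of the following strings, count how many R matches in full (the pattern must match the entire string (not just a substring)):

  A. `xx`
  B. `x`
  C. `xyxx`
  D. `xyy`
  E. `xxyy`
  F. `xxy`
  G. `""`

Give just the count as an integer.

3

A → no match
B → no match
C → no match
D → match
E → no match
F → match
G → match
Total matched: 3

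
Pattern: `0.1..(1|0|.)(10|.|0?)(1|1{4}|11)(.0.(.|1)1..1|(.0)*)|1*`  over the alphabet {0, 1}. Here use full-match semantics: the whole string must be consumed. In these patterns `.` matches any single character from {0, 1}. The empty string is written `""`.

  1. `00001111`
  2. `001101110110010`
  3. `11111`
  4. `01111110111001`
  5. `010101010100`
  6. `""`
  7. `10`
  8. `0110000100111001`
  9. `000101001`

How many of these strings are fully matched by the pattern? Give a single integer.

1 → no match
2 → no match
3 → match
4 → no match
5 → no match
6 → match
7 → no match
8 → match
9 → no match
Total matched: 3

3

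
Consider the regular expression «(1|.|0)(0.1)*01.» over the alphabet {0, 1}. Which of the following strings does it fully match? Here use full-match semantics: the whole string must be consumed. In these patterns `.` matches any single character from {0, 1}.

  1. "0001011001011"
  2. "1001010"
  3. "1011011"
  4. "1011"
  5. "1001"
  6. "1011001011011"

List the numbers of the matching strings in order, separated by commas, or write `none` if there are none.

1 → match
2 → match
3 → match
4 → match
5 → no match
6 → match

1, 2, 3, 4, 6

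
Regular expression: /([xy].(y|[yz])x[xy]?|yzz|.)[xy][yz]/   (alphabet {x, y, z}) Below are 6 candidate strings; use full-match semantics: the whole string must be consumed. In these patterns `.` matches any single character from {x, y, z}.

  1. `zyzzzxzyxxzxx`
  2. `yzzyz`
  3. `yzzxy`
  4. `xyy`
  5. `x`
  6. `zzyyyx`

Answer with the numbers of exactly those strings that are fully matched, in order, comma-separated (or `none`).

1 → no match
2 → match
3 → match
4 → match
5 → no match
6 → no match

2, 3, 4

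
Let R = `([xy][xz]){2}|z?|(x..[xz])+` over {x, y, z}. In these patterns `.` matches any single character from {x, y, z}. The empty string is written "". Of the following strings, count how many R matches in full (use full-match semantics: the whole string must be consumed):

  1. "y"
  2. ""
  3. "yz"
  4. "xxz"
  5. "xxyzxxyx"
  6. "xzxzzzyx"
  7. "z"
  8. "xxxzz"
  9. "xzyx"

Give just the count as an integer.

1 → no match
2 → match
3 → no match
4 → no match
5 → match
6 → no match
7 → match
8 → no match
9 → match
Total matched: 4

4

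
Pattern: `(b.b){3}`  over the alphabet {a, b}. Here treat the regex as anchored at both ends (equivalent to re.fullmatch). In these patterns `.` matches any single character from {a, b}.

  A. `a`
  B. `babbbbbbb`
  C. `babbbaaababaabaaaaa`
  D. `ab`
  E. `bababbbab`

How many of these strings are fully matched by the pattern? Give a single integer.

A → no match — must start with `b`
B → match
C → no match — must end with `b`
D → no match — must start with `b`
E → no match
Total matched: 1

1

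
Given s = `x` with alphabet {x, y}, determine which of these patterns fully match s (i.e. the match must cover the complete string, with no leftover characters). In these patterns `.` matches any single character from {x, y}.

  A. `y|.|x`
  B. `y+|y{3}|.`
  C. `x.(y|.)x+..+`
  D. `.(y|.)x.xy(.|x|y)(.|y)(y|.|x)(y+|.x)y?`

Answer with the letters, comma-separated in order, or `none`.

A, B

A → match
B → match
C → no match
D → no match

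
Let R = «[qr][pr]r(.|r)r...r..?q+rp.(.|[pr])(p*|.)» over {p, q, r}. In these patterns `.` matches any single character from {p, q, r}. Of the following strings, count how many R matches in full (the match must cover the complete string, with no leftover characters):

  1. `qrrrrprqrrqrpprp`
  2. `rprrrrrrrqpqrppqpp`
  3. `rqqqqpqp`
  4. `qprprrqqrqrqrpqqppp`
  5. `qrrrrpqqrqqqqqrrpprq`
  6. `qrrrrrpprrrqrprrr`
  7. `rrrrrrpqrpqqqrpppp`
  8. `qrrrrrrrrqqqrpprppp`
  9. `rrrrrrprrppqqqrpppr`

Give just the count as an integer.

1 → match
2 → match
3 → no match
4 → match
5 → no match
6 → match
7 → match
8 → match
9 → match
Total matched: 7

7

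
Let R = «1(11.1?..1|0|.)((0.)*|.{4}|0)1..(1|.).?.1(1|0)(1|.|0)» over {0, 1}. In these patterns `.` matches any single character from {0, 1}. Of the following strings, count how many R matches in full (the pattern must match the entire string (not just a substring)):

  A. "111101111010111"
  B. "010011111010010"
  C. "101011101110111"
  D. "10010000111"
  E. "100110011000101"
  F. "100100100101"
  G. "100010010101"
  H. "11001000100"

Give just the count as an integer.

5

A → match
B → no match — must start with "1"
C → match
D → match
E → no match
F → match
G → match
H → no match
Total matched: 5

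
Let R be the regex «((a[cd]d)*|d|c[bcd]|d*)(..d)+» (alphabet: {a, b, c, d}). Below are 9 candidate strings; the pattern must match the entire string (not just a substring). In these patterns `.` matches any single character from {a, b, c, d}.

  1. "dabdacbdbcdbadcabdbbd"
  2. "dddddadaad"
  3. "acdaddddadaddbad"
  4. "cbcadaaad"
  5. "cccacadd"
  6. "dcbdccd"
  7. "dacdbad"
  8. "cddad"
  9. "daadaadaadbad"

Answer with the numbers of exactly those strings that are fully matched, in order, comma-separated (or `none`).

1 → no match
2. "dddddadaad" → match
3 → no match
4. "cbcadaaad" → no match
5. "cccacadd" → no match
6. "dcbdccd" → match
7. "dacdbad" → match
8. "cddad" → match
9 → match

2, 6, 7, 8, 9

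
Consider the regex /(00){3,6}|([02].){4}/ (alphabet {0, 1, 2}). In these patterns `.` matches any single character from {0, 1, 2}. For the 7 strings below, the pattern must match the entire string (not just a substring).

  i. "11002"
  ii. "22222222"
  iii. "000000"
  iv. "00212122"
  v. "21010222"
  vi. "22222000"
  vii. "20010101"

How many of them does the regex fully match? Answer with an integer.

i → no match
ii → match
iii → match
iv → match
v → match
vi → match
vii → match
Total matched: 6

6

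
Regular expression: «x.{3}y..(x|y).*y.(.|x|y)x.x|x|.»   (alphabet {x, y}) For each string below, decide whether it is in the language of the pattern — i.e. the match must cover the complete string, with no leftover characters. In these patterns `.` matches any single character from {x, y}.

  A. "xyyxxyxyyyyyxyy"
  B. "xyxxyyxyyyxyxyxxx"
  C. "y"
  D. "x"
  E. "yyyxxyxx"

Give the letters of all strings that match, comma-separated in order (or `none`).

B, C, D

A → no match
B → match
C. "y" → match
D. "x" → match
E. "yyyxxyxx" → no match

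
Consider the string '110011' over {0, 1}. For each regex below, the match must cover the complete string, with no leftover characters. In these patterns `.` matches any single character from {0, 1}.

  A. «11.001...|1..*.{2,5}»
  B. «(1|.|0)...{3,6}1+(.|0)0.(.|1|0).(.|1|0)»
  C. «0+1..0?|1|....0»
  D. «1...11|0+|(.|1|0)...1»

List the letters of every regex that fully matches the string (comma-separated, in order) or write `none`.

A, D

A → match
B → no match
C → no match
D → match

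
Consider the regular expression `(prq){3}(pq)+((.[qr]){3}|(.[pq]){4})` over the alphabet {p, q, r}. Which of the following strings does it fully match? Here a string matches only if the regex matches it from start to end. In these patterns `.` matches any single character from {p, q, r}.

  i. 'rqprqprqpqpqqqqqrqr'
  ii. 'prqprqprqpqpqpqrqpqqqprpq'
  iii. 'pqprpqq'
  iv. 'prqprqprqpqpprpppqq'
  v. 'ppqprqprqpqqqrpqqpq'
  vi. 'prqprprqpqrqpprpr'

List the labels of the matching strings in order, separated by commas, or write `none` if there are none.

i → no match — must start with 'prq'
ii → no match
iii → no match — must start with 'prq'
iv → match
v → no match — must start with 'prq'
vi → no match

iv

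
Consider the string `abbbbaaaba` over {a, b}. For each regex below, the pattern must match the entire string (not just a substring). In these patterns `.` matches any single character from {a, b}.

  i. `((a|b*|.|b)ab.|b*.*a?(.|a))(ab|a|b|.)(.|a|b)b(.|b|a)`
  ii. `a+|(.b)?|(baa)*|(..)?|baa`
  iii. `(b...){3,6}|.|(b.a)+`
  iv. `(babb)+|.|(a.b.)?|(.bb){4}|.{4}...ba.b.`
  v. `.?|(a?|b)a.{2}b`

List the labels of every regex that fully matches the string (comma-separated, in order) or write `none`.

i

i → match
ii → no match
iii → no match
iv → no match
v → no match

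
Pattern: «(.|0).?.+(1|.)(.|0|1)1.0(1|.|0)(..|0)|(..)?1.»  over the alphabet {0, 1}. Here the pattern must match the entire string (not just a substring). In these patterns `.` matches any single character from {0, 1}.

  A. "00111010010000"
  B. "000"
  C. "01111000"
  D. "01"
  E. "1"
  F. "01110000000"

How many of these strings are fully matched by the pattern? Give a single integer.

A → match
B → no match
C → no match
D → no match
E → no match
F → no match
Total matched: 1

1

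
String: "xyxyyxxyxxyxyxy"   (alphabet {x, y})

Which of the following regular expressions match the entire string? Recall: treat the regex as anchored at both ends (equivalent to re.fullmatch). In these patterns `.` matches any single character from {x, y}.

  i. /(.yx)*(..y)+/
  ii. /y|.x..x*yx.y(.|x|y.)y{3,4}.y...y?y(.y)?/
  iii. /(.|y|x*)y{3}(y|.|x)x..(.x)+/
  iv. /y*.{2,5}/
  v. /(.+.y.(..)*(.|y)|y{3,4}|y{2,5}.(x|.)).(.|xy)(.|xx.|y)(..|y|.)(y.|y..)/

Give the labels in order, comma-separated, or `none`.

i, v

i → match
ii → no match
iii → no match — must end with "x"
iv → no match
v → match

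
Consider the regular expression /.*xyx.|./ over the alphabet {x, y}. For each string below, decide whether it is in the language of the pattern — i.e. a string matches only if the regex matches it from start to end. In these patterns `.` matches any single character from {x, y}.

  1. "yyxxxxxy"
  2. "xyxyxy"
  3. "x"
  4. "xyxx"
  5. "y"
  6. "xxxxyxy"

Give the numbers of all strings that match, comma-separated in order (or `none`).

2, 3, 4, 5, 6

1. "yyxxxxxy" → no match
2. "xyxyxy" → match
3. "x" → match
4. "xyxx" → match
5. "y" → match
6. "xxxxyxy" → match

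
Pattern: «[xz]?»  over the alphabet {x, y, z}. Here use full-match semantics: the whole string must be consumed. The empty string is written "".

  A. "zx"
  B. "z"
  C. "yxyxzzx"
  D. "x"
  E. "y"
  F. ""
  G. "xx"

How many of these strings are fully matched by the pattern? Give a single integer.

3

A → no match
B → match
C → no match
D → match
E → no match
F → match
G → no match
Total matched: 3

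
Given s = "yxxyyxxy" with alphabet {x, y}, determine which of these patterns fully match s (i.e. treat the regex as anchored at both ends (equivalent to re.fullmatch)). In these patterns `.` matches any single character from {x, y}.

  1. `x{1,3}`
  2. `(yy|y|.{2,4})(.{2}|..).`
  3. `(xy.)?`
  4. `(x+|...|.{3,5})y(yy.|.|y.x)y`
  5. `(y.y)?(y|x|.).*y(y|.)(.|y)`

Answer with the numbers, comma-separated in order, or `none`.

4

1 → no match — must start with "x"
2 → no match
3 → no match
4 → match
5 → no match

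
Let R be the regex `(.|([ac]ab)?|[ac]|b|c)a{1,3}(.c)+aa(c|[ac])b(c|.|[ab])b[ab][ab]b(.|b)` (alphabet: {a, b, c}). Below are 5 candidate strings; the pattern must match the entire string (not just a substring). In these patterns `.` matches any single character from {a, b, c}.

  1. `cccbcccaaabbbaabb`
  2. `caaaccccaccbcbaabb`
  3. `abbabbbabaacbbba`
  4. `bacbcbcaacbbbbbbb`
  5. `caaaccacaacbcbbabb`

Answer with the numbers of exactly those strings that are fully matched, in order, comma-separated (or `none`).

5

1 → no match
2 → no match
3 → no match
4 → no match
5 → match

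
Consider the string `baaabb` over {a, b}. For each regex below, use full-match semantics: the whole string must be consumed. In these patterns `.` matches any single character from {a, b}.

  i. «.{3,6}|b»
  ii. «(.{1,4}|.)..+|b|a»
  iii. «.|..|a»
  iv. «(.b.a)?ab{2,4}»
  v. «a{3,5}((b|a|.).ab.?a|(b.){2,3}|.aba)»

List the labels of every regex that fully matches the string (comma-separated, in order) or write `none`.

i → match
ii → match
iii → no match
iv → no match
v → no match — must start with `a`

i, ii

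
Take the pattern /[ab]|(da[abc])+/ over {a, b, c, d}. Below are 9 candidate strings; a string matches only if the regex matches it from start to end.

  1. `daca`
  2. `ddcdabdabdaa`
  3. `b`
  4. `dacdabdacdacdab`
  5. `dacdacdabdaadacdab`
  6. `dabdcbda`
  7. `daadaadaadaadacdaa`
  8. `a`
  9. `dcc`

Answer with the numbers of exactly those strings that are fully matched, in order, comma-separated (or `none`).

1 → no match
2 → no match
3 → match
4 → match
5 → match
6 → no match
7 → match
8 → match
9 → no match

3, 4, 5, 7, 8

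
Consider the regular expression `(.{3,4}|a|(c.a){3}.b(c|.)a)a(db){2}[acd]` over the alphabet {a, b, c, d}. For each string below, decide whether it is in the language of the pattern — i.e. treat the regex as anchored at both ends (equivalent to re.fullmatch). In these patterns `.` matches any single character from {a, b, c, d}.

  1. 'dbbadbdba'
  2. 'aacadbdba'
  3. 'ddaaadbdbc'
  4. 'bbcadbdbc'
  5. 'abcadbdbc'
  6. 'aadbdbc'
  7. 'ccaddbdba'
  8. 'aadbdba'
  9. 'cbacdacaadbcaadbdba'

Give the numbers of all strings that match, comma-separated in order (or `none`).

1, 2, 3, 4, 5, 6, 8, 9

1 → match
2 → match
3 → match
4 → match
5 → match
6 → match
7 → no match
8 → match
9 → match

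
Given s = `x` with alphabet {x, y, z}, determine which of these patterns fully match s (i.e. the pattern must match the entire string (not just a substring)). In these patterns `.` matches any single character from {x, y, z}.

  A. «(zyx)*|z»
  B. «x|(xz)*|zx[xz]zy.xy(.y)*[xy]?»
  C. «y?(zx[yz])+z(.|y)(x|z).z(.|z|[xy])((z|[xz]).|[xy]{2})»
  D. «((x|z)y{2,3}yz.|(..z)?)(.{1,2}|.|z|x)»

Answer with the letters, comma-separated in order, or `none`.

B, D

A → no match
B → match
C → no match
D → match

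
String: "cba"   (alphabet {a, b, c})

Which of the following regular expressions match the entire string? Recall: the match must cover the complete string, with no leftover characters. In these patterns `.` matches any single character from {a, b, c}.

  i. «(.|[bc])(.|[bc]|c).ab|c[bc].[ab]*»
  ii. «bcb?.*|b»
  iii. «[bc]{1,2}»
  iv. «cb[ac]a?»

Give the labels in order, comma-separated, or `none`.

i, iv

i → match
ii → no match
iii → no match
iv → match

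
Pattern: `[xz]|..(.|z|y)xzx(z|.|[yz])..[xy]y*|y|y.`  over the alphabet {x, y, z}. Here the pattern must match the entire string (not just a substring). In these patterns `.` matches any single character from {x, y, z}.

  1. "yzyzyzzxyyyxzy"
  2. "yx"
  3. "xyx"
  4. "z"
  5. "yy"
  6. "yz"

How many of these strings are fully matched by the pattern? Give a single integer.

4

1 → no match
2 → match
3 → no match
4 → match
5 → match
6 → match
Total matched: 4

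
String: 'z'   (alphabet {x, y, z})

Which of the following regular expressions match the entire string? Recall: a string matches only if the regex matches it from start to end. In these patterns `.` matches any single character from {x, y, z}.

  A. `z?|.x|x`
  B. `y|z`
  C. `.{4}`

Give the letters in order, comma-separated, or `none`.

A → match
B → match
C → no match

A, B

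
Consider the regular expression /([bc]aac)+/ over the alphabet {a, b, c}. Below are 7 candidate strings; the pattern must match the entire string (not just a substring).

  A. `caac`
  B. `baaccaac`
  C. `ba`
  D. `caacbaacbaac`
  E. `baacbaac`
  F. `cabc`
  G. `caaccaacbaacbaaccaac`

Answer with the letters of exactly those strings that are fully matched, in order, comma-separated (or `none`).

A → match
B → match
C → no match — must end with `aac`
D → match
E → match
F → no match — must end with `aac`
G → match

A, B, D, E, G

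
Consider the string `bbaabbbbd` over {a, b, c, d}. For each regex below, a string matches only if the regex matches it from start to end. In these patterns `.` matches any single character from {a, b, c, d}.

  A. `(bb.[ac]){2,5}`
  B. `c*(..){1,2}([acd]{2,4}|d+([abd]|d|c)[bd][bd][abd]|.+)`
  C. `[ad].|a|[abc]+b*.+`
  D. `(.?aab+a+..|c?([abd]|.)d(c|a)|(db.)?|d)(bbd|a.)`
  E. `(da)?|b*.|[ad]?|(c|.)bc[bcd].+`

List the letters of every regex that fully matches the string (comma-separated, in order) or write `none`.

B, C

A → no match
B → match
C → match
D → no match
E → no match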